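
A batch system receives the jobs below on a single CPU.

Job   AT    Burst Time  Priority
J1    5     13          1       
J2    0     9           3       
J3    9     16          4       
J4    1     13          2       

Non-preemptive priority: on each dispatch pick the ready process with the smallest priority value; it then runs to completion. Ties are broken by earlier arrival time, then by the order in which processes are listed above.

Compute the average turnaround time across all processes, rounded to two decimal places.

Gantt: | J2 0-9 | J1 9-22 | J4 22-35 | J3 35-51 |
Completion: J1=22  J2=9  J3=51  J4=35
Turnaround times: J1=17, J2=9, J3=42, J4=34
Average turnaround = (17+9+42+34) / 4 = 102/4 = 25.50

25.50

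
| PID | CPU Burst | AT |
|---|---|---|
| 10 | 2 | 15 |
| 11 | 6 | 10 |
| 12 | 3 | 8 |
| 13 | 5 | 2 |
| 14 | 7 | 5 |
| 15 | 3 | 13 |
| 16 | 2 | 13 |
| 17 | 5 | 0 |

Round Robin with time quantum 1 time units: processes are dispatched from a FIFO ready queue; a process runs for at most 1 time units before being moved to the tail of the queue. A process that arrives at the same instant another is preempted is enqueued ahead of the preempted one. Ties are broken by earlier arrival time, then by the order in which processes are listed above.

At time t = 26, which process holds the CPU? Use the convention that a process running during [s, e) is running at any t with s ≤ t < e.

Gantt: | 17 0-2 | 13 2-3 | 17 3-4 | 13 4-5 | 17 5-6 | 14 6-7 | 13 7-8 | 17 8-9 | 14 9-10 | 12 10-11 | 13 11-12 | 11 12-13 | 14 13-14 | 12 14-15 | 13 15-16 | 15 16-17 | 16 17-18 | 11 18-19 | 14 19-20 | 10 20-21 | 12 21-22 | 15 22-23 | 16 23-24 | 11 24-25 | 14 25-26 | 10 26-27 | 15 27-28 | 11 28-29 | 14 29-30 | 11 30-31 | 14 31-32 | 11 32-33 |
Completion: 10=27  11=33  12=22  13=16  14=32  15=28  16=24  17=9
Turnaround (C−A): 10=12  11=23  12=14  13=14  14=27  15=15  16=11  17=9

10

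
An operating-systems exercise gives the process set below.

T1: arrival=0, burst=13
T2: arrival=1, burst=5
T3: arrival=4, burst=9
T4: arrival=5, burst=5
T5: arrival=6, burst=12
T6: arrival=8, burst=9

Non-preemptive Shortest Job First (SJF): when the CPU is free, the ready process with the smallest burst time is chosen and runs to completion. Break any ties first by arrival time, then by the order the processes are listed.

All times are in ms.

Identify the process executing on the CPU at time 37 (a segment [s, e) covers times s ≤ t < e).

Schedule: | T1 0-13 | T2 13-18 | T4 18-23 | T3 23-32 | T6 32-41 | T5 41-53 |
Completion: T1=13  T2=18  T3=32  T4=23  T5=53  T6=41
Turnaround (C−A): T1=13  T2=17  T3=28  T4=18  T5=47  T6=33

T6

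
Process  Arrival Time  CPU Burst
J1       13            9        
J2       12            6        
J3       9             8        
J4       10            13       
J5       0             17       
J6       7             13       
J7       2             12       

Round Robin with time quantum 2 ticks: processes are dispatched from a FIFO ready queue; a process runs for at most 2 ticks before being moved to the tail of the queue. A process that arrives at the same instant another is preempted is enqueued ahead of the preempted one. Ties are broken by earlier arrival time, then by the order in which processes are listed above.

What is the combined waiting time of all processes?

337

Schedule: | J5 0-2 | J7 2-4 | J5 4-6 | J7 6-8 | J5 8-10 | J6 10-12 | J7 12-14 | J3 14-16 | J4 16-18 | J5 18-20 | J2 20-22 | J6 22-24 | J1 24-26 | J7 26-28 | J3 28-30 | J4 30-32 | J5 32-34 | J2 34-36 | J6 36-38 | J1 38-40 | J7 40-42 | J3 42-44 | J4 44-46 | J5 46-48 | J2 48-50 | J6 50-52 | J1 52-54 | J7 54-56 | J3 56-58 | J4 58-60 | J5 60-62 | J6 62-64 | J1 64-66 | J4 66-68 | J5 68-70 | J6 70-72 | J1 72-73 | J4 73-75 | J5 75-76 | J6 76-77 | J4 77-78 |
Completion: J1=73  J2=50  J3=58  J4=78  J5=76  J6=77  J7=56
Turnaround (C−A): J1=60  J2=38  J3=49  J4=68  J5=76  J6=70  J7=54
Waiting = turnaround − burst: J1=51, J2=32, J3=41, J4=55, J5=59, J6=57, J7=42
Total waiting = 51 + 32 + 41 + 55 + 59 + 57 + 42 = 337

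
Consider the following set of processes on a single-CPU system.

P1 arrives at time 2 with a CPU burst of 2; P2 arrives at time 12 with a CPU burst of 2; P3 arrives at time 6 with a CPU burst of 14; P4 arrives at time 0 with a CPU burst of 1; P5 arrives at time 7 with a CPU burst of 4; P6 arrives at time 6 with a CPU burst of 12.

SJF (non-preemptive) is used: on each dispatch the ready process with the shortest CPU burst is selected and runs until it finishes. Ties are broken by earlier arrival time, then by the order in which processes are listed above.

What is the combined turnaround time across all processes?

Gantt: | P4 0-1 | idle 1-2 | P1 2-4 | idle 4-6 | P6 6-18 | P2 18-20 | P5 20-24 | P3 24-38 |
Completion: P1=4  P2=20  P3=38  P4=1  P5=24  P6=18
Turnaround = completion − arrival: P1=2, P2=8, P3=32, P4=1, P5=17, P6=12
Total turnaround = 2 + 8 + 32 + 1 + 17 + 12 = 72

72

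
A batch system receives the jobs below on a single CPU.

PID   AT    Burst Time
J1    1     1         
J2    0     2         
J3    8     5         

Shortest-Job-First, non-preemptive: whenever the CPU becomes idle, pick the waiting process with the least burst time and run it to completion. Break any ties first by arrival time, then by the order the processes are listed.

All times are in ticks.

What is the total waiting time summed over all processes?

Schedule: | J2 0-2 | J1 2-3 | idle 3-8 | J3 8-13 |
Completion: J1=3  J2=2  J3=13
Turnaround (C−A): J1=2  J2=2  J3=5
Waiting = turnaround − burst: J1=1, J2=0, J3=0
Total waiting = 1 + 0 + 0 = 1

1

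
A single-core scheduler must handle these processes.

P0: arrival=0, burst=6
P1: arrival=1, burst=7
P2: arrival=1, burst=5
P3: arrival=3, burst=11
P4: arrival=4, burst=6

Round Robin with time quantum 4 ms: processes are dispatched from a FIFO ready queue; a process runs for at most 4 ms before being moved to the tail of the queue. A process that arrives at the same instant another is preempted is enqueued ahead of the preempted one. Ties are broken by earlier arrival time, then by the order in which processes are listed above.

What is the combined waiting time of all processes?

Timeline: | P0 0-4 | P1 4-8 | P2 8-12 | P3 12-16 | P4 16-20 | P0 20-22 | P1 22-25 | P2 25-26 | P3 26-30 | P4 30-32 | P3 32-35 |
Completion: P0=22  P1=25  P2=26  P3=35  P4=32
Turnaround (C−A): P0=22  P1=24  P2=25  P3=32  P4=28
Waiting = turnaround − burst: P0=16, P1=17, P2=20, P3=21, P4=22
Total waiting = 16 + 17 + 20 + 21 + 22 = 96

96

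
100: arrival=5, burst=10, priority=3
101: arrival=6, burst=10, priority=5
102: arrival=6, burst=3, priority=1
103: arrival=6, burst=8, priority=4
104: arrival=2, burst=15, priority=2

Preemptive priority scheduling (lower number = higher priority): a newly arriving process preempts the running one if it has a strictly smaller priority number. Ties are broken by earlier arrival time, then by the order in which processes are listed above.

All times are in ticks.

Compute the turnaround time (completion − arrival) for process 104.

18

Schedule: | idle 0-2 | 104 2-6 | 102 6-9 | 104 9-20 | 100 20-30 | 103 30-38 | 101 38-48 |
Completion: 100=30  101=48  102=9  103=38  104=20
Turnaround (C−A): 100=25  101=42  102=3  103=32  104=18
Turnaround(104) = completion − arrival = 20 − 2 = 18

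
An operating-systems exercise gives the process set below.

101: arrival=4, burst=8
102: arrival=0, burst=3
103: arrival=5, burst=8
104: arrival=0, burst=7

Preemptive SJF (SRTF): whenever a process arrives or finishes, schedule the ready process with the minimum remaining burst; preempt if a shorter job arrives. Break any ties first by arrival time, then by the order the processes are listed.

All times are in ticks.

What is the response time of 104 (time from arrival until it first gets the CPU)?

3

Schedule: | 102 0-3 | 104 3-10 | 101 10-18 | 103 18-26 |
Completion: 101=18  102=3  103=26  104=10
Response(104) = first start − arrival = 3 − 0 = 3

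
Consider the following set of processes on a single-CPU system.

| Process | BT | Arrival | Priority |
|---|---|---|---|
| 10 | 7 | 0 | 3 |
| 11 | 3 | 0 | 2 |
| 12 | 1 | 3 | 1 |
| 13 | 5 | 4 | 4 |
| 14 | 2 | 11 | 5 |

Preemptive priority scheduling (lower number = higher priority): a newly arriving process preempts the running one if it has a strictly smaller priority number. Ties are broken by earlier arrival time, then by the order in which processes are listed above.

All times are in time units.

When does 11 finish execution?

Gantt: | 11 0-3 | 12 3-4 | 10 4-11 | 13 11-16 | 14 16-18 |
Completion: 10=11  11=3  12=4  13=16  14=18
Turnaround (C−A): 10=11  11=3  12=1  13=12  14=7

3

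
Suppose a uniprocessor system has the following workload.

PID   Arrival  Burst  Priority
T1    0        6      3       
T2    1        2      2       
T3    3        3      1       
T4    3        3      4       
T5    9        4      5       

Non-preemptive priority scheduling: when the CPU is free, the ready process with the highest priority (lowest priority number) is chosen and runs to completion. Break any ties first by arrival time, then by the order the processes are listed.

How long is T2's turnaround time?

Schedule: | T1 0-6 | T3 6-9 | T2 9-11 | T4 11-14 | T5 14-18 |
Completion: T1=6  T2=11  T3=9  T4=14  T5=18
Turnaround (C−A): T1=6  T2=10  T3=6  T4=11  T5=9
Turnaround(T2) = completion − arrival = 11 − 1 = 10

10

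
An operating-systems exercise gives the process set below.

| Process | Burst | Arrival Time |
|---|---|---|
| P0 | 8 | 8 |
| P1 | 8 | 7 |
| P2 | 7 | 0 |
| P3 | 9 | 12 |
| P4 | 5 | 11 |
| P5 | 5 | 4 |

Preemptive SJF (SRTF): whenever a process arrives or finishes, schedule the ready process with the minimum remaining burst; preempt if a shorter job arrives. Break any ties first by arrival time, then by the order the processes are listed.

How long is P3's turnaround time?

30

Schedule: | P2 0-7 | P5 7-12 | P4 12-17 | P1 17-25 | P0 25-33 | P3 33-42 |
Completion: P0=33  P1=25  P2=7  P3=42  P4=17  P5=12
Turnaround(P3) = completion − arrival = 42 − 12 = 30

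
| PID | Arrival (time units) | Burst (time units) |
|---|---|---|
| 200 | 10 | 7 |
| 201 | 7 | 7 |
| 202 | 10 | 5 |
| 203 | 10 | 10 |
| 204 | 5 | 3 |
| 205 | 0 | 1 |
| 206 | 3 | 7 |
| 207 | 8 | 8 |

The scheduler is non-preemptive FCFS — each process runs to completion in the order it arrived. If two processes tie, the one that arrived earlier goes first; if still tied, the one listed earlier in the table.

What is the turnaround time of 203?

Timeline: | 205 0-1 | idle 1-3 | 206 3-10 | 204 10-13 | 201 13-20 | 207 20-28 | 200 28-35 | 202 35-40 | 203 40-50 |
Completion: 200=35  201=20  202=40  203=50  204=13  205=1  206=10  207=28
Turnaround (C−A): 200=25  201=13  202=30  203=40  204=8  205=1  206=7  207=20
Turnaround(203) = completion − arrival = 50 − 10 = 40

40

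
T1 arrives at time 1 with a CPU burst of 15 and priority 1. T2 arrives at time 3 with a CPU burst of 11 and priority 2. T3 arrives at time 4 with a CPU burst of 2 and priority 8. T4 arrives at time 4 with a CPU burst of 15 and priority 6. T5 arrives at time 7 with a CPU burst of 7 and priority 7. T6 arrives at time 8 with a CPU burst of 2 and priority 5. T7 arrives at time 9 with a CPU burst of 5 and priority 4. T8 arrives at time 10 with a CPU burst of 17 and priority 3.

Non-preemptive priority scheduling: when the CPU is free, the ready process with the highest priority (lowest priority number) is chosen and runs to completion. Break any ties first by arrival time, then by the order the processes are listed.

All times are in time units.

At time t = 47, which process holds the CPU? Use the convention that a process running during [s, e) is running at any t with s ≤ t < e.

T7

Schedule: | idle 0-1 | T1 1-16 | T2 16-27 | T8 27-44 | T7 44-49 | T6 49-51 | T4 51-66 | T5 66-73 | T3 73-75 |
Completion: T1=16  T2=27  T3=75  T4=66  T5=73  T6=51  T7=49  T8=44
Turnaround (C−A): T1=15  T2=24  T3=71  T4=62  T5=66  T6=43  T7=40  T8=34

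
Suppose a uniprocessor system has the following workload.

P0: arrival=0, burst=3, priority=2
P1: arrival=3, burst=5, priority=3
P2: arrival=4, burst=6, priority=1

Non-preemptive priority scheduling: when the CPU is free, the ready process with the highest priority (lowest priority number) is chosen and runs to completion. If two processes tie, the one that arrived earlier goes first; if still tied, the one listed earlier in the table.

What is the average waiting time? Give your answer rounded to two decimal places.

Gantt: | P0 0-3 | P1 3-8 | P2 8-14 |
Completion: P0=3  P1=8  P2=14
Turnaround (C−A): P0=3  P1=5  P2=10
Waiting times: P0=0, P1=0, P2=4
Average waiting = (0+0+4) / 3 = 4/3 = 1.33

1.33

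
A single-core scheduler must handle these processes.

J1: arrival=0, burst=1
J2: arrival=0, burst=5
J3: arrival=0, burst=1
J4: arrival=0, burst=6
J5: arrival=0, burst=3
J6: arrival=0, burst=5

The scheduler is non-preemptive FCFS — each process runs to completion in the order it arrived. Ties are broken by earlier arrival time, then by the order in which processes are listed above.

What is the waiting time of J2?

1

Schedule: | J1 0-1 | J2 1-6 | J3 6-7 | J4 7-13 | J5 13-16 | J6 16-21 |
Completion: J1=1  J2=6  J3=7  J4=13  J5=16  J6=21
Waiting(J2) = turnaround − burst = 6 − 5 = 1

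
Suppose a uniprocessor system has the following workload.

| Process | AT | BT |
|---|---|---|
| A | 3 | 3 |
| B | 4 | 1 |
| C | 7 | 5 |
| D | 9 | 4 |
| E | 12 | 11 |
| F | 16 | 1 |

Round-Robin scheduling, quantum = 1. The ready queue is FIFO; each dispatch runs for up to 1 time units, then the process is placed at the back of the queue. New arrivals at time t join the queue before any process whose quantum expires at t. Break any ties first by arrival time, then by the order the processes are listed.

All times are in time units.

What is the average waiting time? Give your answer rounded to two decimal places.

Timeline: | idle 0-3 | A 3-4 | B 4-5 | A 5-7 | C 7-9 | D 9-10 | C 10-11 | D 11-12 | C 12-13 | E 13-14 | D 14-15 | C 15-16 | E 16-17 | D 17-18 | F 18-19 | E 19-28 |
Completion: A=7  B=5  C=16  D=18  E=28  F=19
Waiting times: A=1, B=0, C=4, D=5, E=5, F=2
Average waiting = (1+0+4+5+5+2) / 6 = 17/6 = 2.83

2.83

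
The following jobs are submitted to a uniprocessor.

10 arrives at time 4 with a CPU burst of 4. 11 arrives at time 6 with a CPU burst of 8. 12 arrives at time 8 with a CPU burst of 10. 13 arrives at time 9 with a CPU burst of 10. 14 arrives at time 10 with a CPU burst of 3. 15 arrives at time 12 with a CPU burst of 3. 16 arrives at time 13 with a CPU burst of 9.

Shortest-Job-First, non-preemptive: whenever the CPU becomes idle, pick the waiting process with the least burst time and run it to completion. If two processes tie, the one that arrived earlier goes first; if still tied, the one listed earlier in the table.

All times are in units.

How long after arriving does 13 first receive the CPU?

Timeline: | idle 0-4 | 10 4-8 | 11 8-16 | 14 16-19 | 15 19-22 | 16 22-31 | 12 31-41 | 13 41-51 |
Completion: 10=8  11=16  12=41  13=51  14=19  15=22  16=31
Response(13) = first start − arrival = 41 − 9 = 32

32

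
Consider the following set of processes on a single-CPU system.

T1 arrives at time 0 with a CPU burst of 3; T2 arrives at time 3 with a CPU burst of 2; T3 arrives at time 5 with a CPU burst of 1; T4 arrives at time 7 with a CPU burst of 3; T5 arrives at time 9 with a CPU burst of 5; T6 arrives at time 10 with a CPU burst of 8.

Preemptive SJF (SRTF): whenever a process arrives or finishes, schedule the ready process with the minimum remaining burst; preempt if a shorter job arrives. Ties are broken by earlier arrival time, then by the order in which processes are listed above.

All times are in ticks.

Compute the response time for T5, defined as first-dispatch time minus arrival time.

1

Gantt: | T1 0-3 | T2 3-5 | T3 5-6 | idle 6-7 | T4 7-10 | T5 10-15 | T6 15-23 |
Completion: T1=3  T2=5  T3=6  T4=10  T5=15  T6=23
Turnaround (C−A): T1=3  T2=2  T3=1  T4=3  T5=6  T6=13
Response(T5) = first start − arrival = 10 − 9 = 1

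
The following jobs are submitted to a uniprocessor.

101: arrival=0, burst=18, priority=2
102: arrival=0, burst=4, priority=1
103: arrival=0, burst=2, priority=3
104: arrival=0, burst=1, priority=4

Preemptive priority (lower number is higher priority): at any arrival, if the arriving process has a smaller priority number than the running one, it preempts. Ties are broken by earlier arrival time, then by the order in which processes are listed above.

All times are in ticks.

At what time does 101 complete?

22

Gantt: | 102 0-4 | 101 4-22 | 103 22-24 | 104 24-25 |
Completion: 101=22  102=4  103=24  104=25
Turnaround (C−A): 101=22  102=4  103=24  104=25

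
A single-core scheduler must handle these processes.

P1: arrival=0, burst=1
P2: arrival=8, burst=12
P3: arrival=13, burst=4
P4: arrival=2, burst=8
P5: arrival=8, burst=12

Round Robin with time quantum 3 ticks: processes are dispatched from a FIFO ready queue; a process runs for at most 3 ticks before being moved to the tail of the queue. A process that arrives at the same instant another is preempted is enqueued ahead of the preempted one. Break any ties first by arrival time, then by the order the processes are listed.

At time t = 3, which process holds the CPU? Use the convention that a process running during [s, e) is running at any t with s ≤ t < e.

Schedule: | P1 0-1 | idle 1-2 | P4 2-8 | P2 8-11 | P5 11-14 | P4 14-16 | P2 16-19 | P3 19-22 | P5 22-25 | P2 25-28 | P3 28-29 | P5 29-32 | P2 32-35 | P5 35-38 |
Completion: P1=1  P2=35  P3=29  P4=16  P5=38
Turnaround (C−A): P1=1  P2=27  P3=16  P4=14  P5=30

P4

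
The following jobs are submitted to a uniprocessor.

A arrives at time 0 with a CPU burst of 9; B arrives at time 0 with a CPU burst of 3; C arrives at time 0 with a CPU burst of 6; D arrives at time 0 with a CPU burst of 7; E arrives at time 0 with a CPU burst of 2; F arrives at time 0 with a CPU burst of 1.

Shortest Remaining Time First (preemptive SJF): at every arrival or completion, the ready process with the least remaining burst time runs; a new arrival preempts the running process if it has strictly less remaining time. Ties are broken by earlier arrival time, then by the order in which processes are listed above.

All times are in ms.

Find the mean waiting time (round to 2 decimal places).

Timeline: | F 0-1 | E 1-3 | B 3-6 | C 6-12 | D 12-19 | A 19-28 |
Completion: A=28  B=6  C=12  D=19  E=3  F=1
Waiting times: A=19, B=3, C=6, D=12, E=1, F=0
Average waiting = (19+3+6+12+1+0) / 6 = 41/6 = 6.83

6.83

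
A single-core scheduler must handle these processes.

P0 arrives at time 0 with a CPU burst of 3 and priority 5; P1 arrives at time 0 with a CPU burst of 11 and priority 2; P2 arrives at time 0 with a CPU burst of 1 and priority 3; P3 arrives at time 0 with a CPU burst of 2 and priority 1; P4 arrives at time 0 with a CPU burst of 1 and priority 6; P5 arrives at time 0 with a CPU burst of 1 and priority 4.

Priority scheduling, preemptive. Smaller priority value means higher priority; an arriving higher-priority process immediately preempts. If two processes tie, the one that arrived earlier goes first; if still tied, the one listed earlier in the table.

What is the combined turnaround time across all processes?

81

Schedule: | P3 0-2 | P1 2-13 | P2 13-14 | P5 14-15 | P0 15-18 | P4 18-19 |
Completion: P0=18  P1=13  P2=14  P3=2  P4=19  P5=15
Turnaround (C−A): P0=18  P1=13  P2=14  P3=2  P4=19  P5=15
Turnaround = completion − arrival: P0=18, P1=13, P2=14, P3=2, P4=19, P5=15
Total turnaround = 18 + 13 + 14 + 2 + 19 + 15 = 81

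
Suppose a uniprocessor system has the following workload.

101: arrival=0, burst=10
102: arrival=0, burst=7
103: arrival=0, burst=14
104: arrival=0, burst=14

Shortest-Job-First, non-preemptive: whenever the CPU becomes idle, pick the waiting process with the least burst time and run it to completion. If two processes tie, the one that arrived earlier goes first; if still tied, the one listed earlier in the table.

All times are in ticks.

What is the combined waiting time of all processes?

55

Gantt: | 102 0-7 | 101 7-17 | 103 17-31 | 104 31-45 |
Completion: 101=17  102=7  103=31  104=45
Waiting = turnaround − burst: 101=7, 102=0, 103=17, 104=31
Total waiting = 7 + 0 + 17 + 31 = 55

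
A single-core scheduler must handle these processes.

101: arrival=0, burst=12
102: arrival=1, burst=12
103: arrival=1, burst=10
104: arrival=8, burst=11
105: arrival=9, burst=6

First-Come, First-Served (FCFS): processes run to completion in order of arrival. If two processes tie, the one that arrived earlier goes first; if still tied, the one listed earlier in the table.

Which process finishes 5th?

Timeline: | 101 0-12 | 102 12-24 | 103 24-34 | 104 34-45 | 105 45-51 |
Completion: 101=12  102=24  103=34  104=45  105=51
Turnaround (C−A): 101=12  102=23  103=33  104=37  105=42
Finish order: 101 → 102 → 103 → 104 → 105

105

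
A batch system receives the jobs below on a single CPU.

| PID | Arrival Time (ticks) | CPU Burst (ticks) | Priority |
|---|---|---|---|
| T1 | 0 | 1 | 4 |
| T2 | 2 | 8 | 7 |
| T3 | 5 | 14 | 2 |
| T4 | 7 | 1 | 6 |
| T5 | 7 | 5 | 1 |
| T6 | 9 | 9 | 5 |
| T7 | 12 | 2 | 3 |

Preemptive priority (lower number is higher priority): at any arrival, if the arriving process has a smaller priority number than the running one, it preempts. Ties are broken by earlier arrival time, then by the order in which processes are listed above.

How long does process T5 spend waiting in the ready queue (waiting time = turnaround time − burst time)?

0

Timeline: | T1 0-1 | idle 1-2 | T2 2-5 | T3 5-7 | T5 7-12 | T3 12-24 | T7 24-26 | T6 26-35 | T4 35-36 | T2 36-41 |
Completion: T1=1  T2=41  T3=24  T4=36  T5=12  T6=35  T7=26
Waiting(T5) = turnaround − burst = 5 − 5 = 0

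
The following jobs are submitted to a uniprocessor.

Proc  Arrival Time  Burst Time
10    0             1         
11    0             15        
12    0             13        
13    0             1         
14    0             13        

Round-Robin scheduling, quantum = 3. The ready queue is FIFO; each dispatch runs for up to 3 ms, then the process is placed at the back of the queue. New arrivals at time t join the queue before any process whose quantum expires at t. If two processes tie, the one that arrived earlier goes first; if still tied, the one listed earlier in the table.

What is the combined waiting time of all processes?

Schedule: | 10 0-1 | 11 1-4 | 12 4-7 | 13 7-8 | 14 8-11 | 11 11-14 | 12 14-17 | 14 17-20 | 11 20-23 | 12 23-26 | 14 26-29 | 11 29-32 | 12 32-35 | 14 35-38 | 11 38-41 | 12 41-42 | 14 42-43 |
Completion: 10=1  11=41  12=42  13=8  14=43
Turnaround (C−A): 10=1  11=41  12=42  13=8  14=43
Waiting = turnaround − burst: 10=0, 11=26, 12=29, 13=7, 14=30
Total waiting = 0 + 26 + 29 + 7 + 30 = 92

92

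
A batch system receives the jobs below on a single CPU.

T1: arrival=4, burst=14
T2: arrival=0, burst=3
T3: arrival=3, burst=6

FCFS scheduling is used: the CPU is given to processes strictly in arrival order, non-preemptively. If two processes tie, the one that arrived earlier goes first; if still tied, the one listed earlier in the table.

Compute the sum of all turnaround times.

Schedule: | T2 0-3 | T3 3-9 | T1 9-23 |
Completion: T1=23  T2=3  T3=9
Turnaround (C−A): T1=19  T2=3  T3=6
Turnaround = completion − arrival: T1=19, T2=3, T3=6
Total turnaround = 19 + 3 + 6 = 28

28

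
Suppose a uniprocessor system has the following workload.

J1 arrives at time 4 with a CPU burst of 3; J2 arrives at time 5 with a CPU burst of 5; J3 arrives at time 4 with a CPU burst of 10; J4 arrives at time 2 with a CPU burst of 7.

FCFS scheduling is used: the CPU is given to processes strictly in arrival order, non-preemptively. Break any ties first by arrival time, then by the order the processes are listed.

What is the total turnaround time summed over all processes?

55

Schedule: | idle 0-2 | J4 2-9 | J1 9-12 | J3 12-22 | J2 22-27 |
Completion: J1=12  J2=27  J3=22  J4=9
Turnaround (C−A): J1=8  J2=22  J3=18  J4=7
Turnaround = completion − arrival: J1=8, J2=22, J3=18, J4=7
Total turnaround = 8 + 22 + 18 + 7 = 55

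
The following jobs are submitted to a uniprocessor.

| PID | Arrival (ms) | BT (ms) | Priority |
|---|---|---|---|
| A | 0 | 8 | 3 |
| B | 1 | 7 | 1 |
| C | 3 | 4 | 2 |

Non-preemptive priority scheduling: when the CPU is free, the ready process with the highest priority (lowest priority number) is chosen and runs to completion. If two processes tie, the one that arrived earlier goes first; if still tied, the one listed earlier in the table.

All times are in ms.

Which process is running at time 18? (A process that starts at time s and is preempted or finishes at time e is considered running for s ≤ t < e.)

Schedule: | A 0-8 | B 8-15 | C 15-19 |
Completion: A=8  B=15  C=19

C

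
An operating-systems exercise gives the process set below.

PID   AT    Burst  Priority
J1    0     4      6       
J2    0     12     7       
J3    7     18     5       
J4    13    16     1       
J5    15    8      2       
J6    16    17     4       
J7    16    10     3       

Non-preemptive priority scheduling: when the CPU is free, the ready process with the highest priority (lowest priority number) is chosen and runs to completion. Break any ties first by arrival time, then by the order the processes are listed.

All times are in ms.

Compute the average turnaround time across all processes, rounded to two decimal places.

Schedule: | J1 0-4 | J2 4-16 | J4 16-32 | J5 32-40 | J7 40-50 | J6 50-67 | J3 67-85 |
Completion: J1=4  J2=16  J3=85  J4=32  J5=40  J6=67  J7=50
Turnaround (C−A): J1=4  J2=16  J3=78  J4=19  J5=25  J6=51  J7=34
Turnaround times: J1=4, J2=16, J3=78, J4=19, J5=25, J6=51, J7=34
Average turnaround = (4+16+78+19+25+51+34) / 7 = 227/7 = 32.43

32.43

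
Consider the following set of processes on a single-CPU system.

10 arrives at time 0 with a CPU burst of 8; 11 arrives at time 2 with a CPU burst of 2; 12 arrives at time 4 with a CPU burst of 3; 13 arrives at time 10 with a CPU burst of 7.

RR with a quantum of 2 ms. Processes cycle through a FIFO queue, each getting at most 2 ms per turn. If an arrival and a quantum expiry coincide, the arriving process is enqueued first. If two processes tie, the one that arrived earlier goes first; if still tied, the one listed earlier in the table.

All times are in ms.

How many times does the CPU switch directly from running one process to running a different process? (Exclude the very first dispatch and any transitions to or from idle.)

8

Schedule: | 10 0-2 | 11 2-4 | 10 4-6 | 12 6-8 | 10 8-10 | 12 10-11 | 13 11-13 | 10 13-15 | 13 15-20 |
Completion: 10=15  11=4  12=11  13=20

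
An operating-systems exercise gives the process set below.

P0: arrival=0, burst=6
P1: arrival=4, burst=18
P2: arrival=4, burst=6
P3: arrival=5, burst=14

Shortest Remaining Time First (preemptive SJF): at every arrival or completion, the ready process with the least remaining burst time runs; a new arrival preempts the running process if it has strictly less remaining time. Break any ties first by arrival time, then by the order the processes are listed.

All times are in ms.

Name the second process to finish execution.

P2

Gantt: | P0 0-6 | P2 6-12 | P3 12-26 | P1 26-44 |
Completion: P0=6  P1=44  P2=12  P3=26
Finish order: P0 → P2 → P3 → P1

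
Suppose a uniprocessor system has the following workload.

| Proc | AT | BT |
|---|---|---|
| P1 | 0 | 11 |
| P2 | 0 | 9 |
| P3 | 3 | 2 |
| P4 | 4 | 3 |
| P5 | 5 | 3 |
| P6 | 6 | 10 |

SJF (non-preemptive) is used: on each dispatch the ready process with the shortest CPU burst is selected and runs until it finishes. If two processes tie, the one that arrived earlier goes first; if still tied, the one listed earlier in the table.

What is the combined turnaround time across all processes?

Gantt: | P2 0-9 | P3 9-11 | P4 11-14 | P5 14-17 | P6 17-27 | P1 27-38 |
Completion: P1=38  P2=9  P3=11  P4=14  P5=17  P6=27
Turnaround (C−A): P1=38  P2=9  P3=8  P4=10  P5=12  P6=21
Turnaround = completion − arrival: P1=38, P2=9, P3=8, P4=10, P5=12, P6=21
Total turnaround = 38 + 9 + 8 + 10 + 12 + 21 = 98

98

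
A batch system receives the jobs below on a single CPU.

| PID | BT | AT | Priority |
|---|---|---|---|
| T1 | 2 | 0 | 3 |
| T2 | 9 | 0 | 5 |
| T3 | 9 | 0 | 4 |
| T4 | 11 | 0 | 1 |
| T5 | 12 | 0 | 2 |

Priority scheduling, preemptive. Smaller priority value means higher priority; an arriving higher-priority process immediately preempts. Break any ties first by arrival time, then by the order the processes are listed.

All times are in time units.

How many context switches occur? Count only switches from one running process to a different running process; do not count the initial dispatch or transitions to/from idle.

4

Gantt: | T4 0-11 | T5 11-23 | T1 23-25 | T3 25-34 | T2 34-43 |
Completion: T1=25  T2=43  T3=34  T4=11  T5=23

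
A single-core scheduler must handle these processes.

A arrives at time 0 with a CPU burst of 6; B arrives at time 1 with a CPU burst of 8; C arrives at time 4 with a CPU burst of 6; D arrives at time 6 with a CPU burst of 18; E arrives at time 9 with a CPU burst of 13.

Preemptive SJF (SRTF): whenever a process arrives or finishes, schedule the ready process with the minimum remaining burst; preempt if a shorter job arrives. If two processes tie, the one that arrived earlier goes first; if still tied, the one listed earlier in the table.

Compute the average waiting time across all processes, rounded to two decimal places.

10.20

Schedule: | A 0-6 | C 6-12 | B 12-20 | E 20-33 | D 33-51 |
Completion: A=6  B=20  C=12  D=51  E=33
Turnaround (C−A): A=6  B=19  C=8  D=45  E=24
Waiting times: A=0, B=11, C=2, D=27, E=11
Average waiting = (0+11+2+27+11) / 5 = 51/5 = 10.20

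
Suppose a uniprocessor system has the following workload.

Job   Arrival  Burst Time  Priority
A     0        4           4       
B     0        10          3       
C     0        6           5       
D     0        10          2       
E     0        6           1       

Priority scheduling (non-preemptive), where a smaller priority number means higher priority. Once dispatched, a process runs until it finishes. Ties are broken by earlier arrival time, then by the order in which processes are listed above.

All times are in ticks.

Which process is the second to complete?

Gantt: | E 0-6 | D 6-16 | B 16-26 | A 26-30 | C 30-36 |
Completion: A=30  B=26  C=36  D=16  E=6
Finish order: E → D → B → A → C

D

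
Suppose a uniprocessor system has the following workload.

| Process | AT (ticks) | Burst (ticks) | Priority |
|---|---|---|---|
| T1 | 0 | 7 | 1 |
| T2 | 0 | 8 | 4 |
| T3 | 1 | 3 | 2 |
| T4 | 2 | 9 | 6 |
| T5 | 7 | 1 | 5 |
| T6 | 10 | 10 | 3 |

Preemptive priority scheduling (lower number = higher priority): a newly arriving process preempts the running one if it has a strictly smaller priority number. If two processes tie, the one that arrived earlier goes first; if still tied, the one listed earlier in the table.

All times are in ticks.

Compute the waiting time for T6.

Schedule: | T1 0-7 | T3 7-10 | T6 10-20 | T2 20-28 | T5 28-29 | T4 29-38 |
Completion: T1=7  T2=28  T3=10  T4=38  T5=29  T6=20
Turnaround (C−A): T1=7  T2=28  T3=9  T4=36  T5=22  T6=10
Waiting(T6) = turnaround − burst = 10 − 10 = 0

0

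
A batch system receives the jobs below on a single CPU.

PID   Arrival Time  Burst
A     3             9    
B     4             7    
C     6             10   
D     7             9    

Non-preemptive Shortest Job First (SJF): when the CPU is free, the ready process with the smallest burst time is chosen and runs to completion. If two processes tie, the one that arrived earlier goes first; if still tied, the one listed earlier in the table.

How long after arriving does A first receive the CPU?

0

Schedule: | idle 0-3 | A 3-12 | B 12-19 | D 19-28 | C 28-38 |
Completion: A=12  B=19  C=38  D=28
Response(A) = first start − arrival = 3 − 3 = 0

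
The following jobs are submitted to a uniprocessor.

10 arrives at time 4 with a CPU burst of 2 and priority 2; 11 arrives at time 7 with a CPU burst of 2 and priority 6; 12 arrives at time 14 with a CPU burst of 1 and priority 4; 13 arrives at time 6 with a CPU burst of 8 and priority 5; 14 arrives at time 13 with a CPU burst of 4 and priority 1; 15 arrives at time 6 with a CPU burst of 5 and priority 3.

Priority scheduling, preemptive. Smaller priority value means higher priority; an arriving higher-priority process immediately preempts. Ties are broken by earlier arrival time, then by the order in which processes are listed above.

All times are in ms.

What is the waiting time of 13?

10

Schedule: | idle 0-4 | 10 4-6 | 15 6-11 | 13 11-13 | 14 13-17 | 12 17-18 | 13 18-24 | 11 24-26 |
Completion: 10=6  11=26  12=18  13=24  14=17  15=11
Waiting(13) = turnaround − burst = 18 − 8 = 10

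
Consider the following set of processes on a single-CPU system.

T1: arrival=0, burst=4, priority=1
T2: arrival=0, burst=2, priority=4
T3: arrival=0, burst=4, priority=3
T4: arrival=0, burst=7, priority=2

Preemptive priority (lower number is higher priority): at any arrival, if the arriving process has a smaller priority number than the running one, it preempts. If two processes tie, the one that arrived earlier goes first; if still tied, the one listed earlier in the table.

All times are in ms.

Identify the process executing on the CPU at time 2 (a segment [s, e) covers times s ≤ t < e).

Schedule: | T1 0-4 | T4 4-11 | T3 11-15 | T2 15-17 |
Completion: T1=4  T2=17  T3=15  T4=11

T1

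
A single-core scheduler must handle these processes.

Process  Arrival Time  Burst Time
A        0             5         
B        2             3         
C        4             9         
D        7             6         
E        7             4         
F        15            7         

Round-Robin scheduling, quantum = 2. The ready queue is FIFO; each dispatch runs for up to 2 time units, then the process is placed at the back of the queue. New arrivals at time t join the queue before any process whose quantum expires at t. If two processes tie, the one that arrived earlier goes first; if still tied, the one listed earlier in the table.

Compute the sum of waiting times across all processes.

63

Gantt: | A 0-2 | B 2-4 | A 4-6 | C 6-8 | B 8-9 | A 9-10 | D 10-12 | E 12-14 | C 14-16 | D 16-18 | E 18-20 | F 20-22 | C 22-24 | D 24-26 | F 26-28 | C 28-30 | F 30-32 | C 32-33 | F 33-34 |
Completion: A=10  B=9  C=33  D=26  E=20  F=34
Waiting = turnaround − burst: A=5, B=4, C=20, D=13, E=9, F=12
Total waiting = 5 + 4 + 20 + 13 + 9 + 12 = 63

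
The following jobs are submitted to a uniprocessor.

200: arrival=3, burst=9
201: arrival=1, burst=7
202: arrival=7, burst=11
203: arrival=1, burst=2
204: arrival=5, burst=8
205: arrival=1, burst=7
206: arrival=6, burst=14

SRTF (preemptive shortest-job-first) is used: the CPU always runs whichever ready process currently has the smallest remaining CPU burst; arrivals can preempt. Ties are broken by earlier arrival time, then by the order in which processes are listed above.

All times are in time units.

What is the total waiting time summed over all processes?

Schedule: | idle 0-1 | 203 1-3 | 201 3-10 | 205 10-17 | 204 17-25 | 200 25-34 | 202 34-45 | 206 45-59 |
Completion: 200=34  201=10  202=45  203=3  204=25  205=17  206=59
Waiting = turnaround − burst: 200=22, 201=2, 202=27, 203=0, 204=12, 205=9, 206=39
Total waiting = 22 + 2 + 27 + 0 + 12 + 9 + 39 = 111

111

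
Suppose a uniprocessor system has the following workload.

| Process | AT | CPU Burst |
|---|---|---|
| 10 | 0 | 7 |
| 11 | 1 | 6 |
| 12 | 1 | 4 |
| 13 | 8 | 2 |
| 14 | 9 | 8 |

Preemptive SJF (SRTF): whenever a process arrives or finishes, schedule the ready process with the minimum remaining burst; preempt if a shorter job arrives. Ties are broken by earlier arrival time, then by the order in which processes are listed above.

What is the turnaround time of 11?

Gantt: | 10 0-1 | 12 1-5 | 10 5-8 | 13 8-10 | 10 10-13 | 11 13-19 | 14 19-27 |
Completion: 10=13  11=19  12=5  13=10  14=27
Turnaround (C−A): 10=13  11=18  12=4  13=2  14=18
Turnaround(11) = completion − arrival = 19 − 1 = 18

18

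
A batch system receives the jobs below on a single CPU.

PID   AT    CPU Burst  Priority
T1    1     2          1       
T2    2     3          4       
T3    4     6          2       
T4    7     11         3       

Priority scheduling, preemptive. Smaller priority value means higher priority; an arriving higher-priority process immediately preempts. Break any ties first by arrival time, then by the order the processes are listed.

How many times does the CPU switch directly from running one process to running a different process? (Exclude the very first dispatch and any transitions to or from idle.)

Timeline: | idle 0-1 | T1 1-3 | T2 3-4 | T3 4-10 | T4 10-21 | T2 21-23 |
Completion: T1=3  T2=23  T3=10  T4=21

4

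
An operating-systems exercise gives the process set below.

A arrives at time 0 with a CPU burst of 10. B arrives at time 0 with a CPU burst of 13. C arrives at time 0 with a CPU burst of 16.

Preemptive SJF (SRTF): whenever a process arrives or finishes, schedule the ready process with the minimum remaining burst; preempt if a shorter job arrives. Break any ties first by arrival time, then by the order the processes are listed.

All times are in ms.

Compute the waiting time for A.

Schedule: | A 0-10 | B 10-23 | C 23-39 |
Completion: A=10  B=23  C=39
Waiting(A) = turnaround − burst = 10 − 10 = 0

0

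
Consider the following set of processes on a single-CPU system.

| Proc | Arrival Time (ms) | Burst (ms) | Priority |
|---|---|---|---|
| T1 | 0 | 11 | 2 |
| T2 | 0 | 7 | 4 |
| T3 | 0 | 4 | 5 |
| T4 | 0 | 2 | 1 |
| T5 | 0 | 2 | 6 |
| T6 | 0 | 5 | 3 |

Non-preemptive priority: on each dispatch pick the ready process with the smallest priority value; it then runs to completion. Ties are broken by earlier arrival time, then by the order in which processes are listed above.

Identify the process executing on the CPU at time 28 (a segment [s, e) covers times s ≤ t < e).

Gantt: | T4 0-2 | T1 2-13 | T6 13-18 | T2 18-25 | T3 25-29 | T5 29-31 |
Completion: T1=13  T2=25  T3=29  T4=2  T5=31  T6=18
Turnaround (C−A): T1=13  T2=25  T3=29  T4=2  T5=31  T6=18

T3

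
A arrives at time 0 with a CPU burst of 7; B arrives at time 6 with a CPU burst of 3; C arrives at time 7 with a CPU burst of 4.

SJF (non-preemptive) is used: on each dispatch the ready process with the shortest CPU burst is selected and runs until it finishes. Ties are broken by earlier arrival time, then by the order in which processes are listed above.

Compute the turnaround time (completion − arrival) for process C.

7

Gantt: | A 0-7 | B 7-10 | C 10-14 |
Completion: A=7  B=10  C=14
Turnaround (C−A): A=7  B=4  C=7
Turnaround(C) = completion − arrival = 14 − 7 = 7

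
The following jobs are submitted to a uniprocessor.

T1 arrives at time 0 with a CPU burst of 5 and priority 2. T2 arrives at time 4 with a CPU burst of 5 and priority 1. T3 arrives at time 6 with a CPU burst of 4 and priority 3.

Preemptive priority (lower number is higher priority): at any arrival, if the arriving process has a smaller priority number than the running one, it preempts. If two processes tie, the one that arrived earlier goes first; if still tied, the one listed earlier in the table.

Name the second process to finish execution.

Schedule: | T1 0-4 | T2 4-9 | T1 9-10 | T3 10-14 |
Completion: T1=10  T2=9  T3=14
Turnaround (C−A): T1=10  T2=5  T3=8
Finish order: T2 → T1 → T3

T1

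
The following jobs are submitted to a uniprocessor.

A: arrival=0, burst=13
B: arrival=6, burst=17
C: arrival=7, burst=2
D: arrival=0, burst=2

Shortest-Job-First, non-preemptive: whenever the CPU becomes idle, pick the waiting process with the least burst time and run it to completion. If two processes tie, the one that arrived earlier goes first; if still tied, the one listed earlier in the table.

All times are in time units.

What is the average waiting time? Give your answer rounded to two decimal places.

5.25

Timeline: | D 0-2 | A 2-15 | C 15-17 | B 17-34 |
Completion: A=15  B=34  C=17  D=2
Turnaround (C−A): A=15  B=28  C=10  D=2
Waiting times: A=2, B=11, C=8, D=0
Average waiting = (2+11+8+0) / 4 = 21/4 = 5.25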